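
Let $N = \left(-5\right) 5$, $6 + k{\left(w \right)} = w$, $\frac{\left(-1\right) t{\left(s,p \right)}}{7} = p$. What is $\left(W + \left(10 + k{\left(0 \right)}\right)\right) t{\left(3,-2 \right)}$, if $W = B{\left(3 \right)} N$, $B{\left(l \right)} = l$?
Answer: $-994$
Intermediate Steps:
$t{\left(s,p \right)} = - 7 p$
$k{\left(w \right)} = -6 + w$
$N = -25$
$W = -75$ ($W = 3 \left(-25\right) = -75$)
$\left(W + \left(10 + k{\left(0 \right)}\right)\right) t{\left(3,-2 \right)} = \left(-75 + \left(10 + \left(-6 + 0\right)\right)\right) \left(\left(-7\right) \left(-2\right)\right) = \left(-75 + \left(10 - 6\right)\right) 14 = \left(-75 + 4\right) 14 = \left(-71\right) 14 = -994$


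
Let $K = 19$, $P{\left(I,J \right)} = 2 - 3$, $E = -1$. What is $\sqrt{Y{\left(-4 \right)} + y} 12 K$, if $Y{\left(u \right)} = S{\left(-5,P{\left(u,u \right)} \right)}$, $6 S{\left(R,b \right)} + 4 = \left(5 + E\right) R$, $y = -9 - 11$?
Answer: $456 i \sqrt{6} \approx 1117.0 i$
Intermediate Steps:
$P{\left(I,J \right)} = -1$ ($P{\left(I,J \right)} = 2 - 3 = -1$)
$y = -20$
$S{\left(R,b \right)} = - \frac{2}{3} + \frac{2 R}{3}$ ($S{\left(R,b \right)} = - \frac{2}{3} + \frac{\left(5 - 1\right) R}{6} = - \frac{2}{3} + \frac{4 R}{6} = - \frac{2}{3} + \frac{2 R}{3}$)
$Y{\left(u \right)} = -4$ ($Y{\left(u \right)} = - \frac{2}{3} + \frac{2}{3} \left(-5\right) = - \frac{2}{3} - \frac{10}{3} = -4$)
$\sqrt{Y{\left(-4 \right)} + y} 12 K = \sqrt{-4 - 20} \cdot 12 \cdot 19 = \sqrt{-24} \cdot 12 \cdot 19 = 2 i \sqrt{6} \cdot 12 \cdot 19 = 24 i \sqrt{6} \cdot 19 = 456 i \sqrt{6}$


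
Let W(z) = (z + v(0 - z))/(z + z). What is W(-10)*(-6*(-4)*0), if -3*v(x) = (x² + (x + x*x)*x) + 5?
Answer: 0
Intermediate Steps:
v(x) = -5/3 - x²/3 - x*(x + x²)/3 (v(x) = -((x² + (x + x*x)*x) + 5)/3 = -((x² + (x + x²)*x) + 5)/3 = -((x² + x*(x + x²)) + 5)/3 = -(5 + x² + x*(x + x²))/3 = -5/3 - x²/3 - x*(x + x²)/3)
W(z) = (-5/3 + z - 2*z²/3 + z³/3)/(2*z) (W(z) = (z + (-5/3 - 2*(0 - z)²/3 - (0 - z)³/3))/(z + z) = (z + (-5/3 - 2*z²/3 - (-z³)/3))/((2*z)) = (z + (-5/3 - 2*z²/3 - (-1)*z³/3))*(1/(2*z)) = (z + (-5/3 - 2*z²/3 + z³/3))*(1/(2*z)) = (-5/3 + z - 2*z²/3 + z³/3)*(1/(2*z)) = (-5/3 + z - 2*z²/3 + z³/3)/(2*z))
W(-10)*(-6*(-4)*0) = ((⅙)*(-5 + (-10)³ - 2*(-10)² + 3*(-10))/(-10))*(-6*(-4)*0) = ((⅙)*(-⅒)*(-5 - 1000 - 2*100 - 30))*(24*0) = ((⅙)*(-⅒)*(-5 - 1000 - 200 - 30))*0 = ((⅙)*(-⅒)*(-1235))*0 = (247/12)*0 = 0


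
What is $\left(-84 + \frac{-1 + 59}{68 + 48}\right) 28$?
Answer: $-2338$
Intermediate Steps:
$\left(-84 + \frac{-1 + 59}{68 + 48}\right) 28 = \left(-84 + \frac{58}{116}\right) 28 = \left(-84 + 58 \cdot \frac{1}{116}\right) 28 = \left(-84 + \frac{1}{2}\right) 28 = \left(- \frac{167}{2}\right) 28 = -2338$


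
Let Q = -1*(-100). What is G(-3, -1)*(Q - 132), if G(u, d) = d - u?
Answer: -64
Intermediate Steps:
Q = 100
G(-3, -1)*(Q - 132) = (-1 - 1*(-3))*(100 - 132) = (-1 + 3)*(-32) = 2*(-32) = -64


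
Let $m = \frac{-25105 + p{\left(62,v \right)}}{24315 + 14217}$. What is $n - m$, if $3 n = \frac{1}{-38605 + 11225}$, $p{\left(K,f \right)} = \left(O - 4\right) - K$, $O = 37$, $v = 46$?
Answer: $\frac{172039019}{263751540} \approx 0.65228$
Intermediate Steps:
$p{\left(K,f \right)} = 33 - K$ ($p{\left(K,f \right)} = \left(37 - 4\right) - K = 33 - K$)
$m = - \frac{4189}{6422}$ ($m = \frac{-25105 + \left(33 - 62\right)}{24315 + 14217} = \frac{-25105 + \left(33 - 62\right)}{38532} = \left(-25105 - 29\right) \frac{1}{38532} = \left(-25134\right) \frac{1}{38532} = - \frac{4189}{6422} \approx -0.65229$)
$n = - \frac{1}{82140}$ ($n = \frac{1}{3 \left(-38605 + 11225\right)} = \frac{1}{3 \left(-27380\right)} = \frac{1}{3} \left(- \frac{1}{27380}\right) = - \frac{1}{82140} \approx -1.2174 \cdot 10^{-5}$)
$n - m = - \frac{1}{82140} - - \frac{4189}{6422} = - \frac{1}{82140} + \frac{4189}{6422} = \frac{172039019}{263751540}$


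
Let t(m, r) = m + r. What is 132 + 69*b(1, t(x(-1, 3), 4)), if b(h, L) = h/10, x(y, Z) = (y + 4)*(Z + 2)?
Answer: 1389/10 ≈ 138.90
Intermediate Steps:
x(y, Z) = (2 + Z)*(4 + y) (x(y, Z) = (4 + y)*(2 + Z) = (2 + Z)*(4 + y))
b(h, L) = h/10 (b(h, L) = h*(⅒) = h/10)
132 + 69*b(1, t(x(-1, 3), 4)) = 132 + 69*((⅒)*1) = 132 + 69*(⅒) = 132 + 69/10 = 1389/10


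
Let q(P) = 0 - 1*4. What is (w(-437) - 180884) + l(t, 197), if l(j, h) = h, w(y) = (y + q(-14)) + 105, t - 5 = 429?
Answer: -181023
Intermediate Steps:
t = 434 (t = 5 + 429 = 434)
q(P) = -4 (q(P) = 0 - 4 = -4)
w(y) = 101 + y (w(y) = (y - 4) + 105 = (-4 + y) + 105 = 101 + y)
(w(-437) - 180884) + l(t, 197) = ((101 - 437) - 180884) + 197 = (-336 - 180884) + 197 = -181220 + 197 = -181023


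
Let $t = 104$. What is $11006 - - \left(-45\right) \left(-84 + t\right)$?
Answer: $10106$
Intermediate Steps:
$11006 - - \left(-45\right) \left(-84 + t\right) = 11006 - - \left(-45\right) \left(-84 + 104\right) = 11006 - - \left(-45\right) 20 = 11006 - \left(-1\right) \left(-900\right) = 11006 - 900 = 10106$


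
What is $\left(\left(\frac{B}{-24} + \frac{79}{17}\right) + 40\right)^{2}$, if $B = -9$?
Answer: $\frac{37491129}{18496} \approx 2027.0$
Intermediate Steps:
$\left(\left(\frac{B}{-24} + \frac{79}{17}\right) + 40\right)^{2} = \left(\left(- \frac{9}{-24} + \frac{79}{17}\right) + 40\right)^{2} = \left(\left(\left(-9\right) \left(- \frac{1}{24}\right) + 79 \cdot \frac{1}{17}\right) + 40\right)^{2} = \left(\left(\frac{3}{8} + \frac{79}{17}\right) + 40\right)^{2} = \left(\frac{683}{136} + 40\right)^{2} = \left(\frac{6123}{136}\right)^{2} = \frac{37491129}{18496}$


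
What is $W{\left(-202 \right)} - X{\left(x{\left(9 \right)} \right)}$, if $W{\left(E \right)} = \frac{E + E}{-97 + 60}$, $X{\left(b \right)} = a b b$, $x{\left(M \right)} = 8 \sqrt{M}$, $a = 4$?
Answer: $- \frac{84844}{37} \approx -2293.1$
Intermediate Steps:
$X{\left(b \right)} = 4 b^{2}$ ($X{\left(b \right)} = 4 b b = 4 b^{2}$)
$W{\left(E \right)} = - \frac{2 E}{37}$ ($W{\left(E \right)} = \frac{2 E}{-37} = 2 E \left(- \frac{1}{37}\right) = - \frac{2 E}{37}$)
$W{\left(-202 \right)} - X{\left(x{\left(9 \right)} \right)} = \left(- \frac{2}{37}\right) \left(-202\right) - 4 \left(8 \sqrt{9}\right)^{2} = \frac{404}{37} - 4 \left(8 \cdot 3\right)^{2} = \frac{404}{37} - 4 \cdot 24^{2} = \frac{404}{37} - 4 \cdot 576 = \frac{404}{37} - 2304 = - \frac{84844}{37}$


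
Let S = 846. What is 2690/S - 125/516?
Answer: 213715/72756 ≈ 2.9374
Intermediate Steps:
2690/S - 125/516 = 2690/846 - 125/516 = 2690*(1/846) - 125*1/516 = 1345/423 - 125/516 = 213715/72756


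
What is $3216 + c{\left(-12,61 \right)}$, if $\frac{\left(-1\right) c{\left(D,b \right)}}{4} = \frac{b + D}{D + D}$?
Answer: $\frac{19345}{6} \approx 3224.2$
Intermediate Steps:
$c{\left(D,b \right)} = - \frac{2 \left(D + b\right)}{D}$ ($c{\left(D,b \right)} = - 4 \frac{b + D}{D + D} = - 4 \frac{D + b}{2 D} = - \frac{2 \left(D + b\right)}{D}$)
$3216 + c{\left(-12,61 \right)} = 3216 - \left(2 + \frac{122}{-12}\right) = 3216 - \left(2 + 122 \left(- \frac{1}{12}\right)\right) = 3216 + \left(-2 + \frac{61}{6}\right) = 3216 + \frac{49}{6} = \frac{19345}{6}$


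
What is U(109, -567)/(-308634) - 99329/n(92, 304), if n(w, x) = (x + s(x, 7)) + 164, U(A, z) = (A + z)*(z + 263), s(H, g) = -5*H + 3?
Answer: 15255126109/161878533 ≈ 94.238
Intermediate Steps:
s(H, g) = 3 - 5*H
U(A, z) = (263 + z)*(A + z) (U(A, z) = (A + z)*(263 + z) = (263 + z)*(A + z))
n(w, x) = 167 - 4*x (n(w, x) = (x + (3 - 5*x)) + 164 = (3 - 4*x) + 164 = 167 - 4*x)
U(109, -567)/(-308634) - 99329/n(92, 304) = ((-567)² + 263*109 + 263*(-567) + 109*(-567))/(-308634) - 99329/(167 - 4*304) = (321489 + 28667 - 149121 - 61803)*(-1/308634) - 99329/(167 - 1216) = 139232*(-1/308634) - 99329/(-1049) = -69616/154317 - 99329*(-1/1049) = -69616/154317 + 99329/1049 = 15255126109/161878533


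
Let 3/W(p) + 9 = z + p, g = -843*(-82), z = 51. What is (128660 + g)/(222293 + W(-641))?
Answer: 59236907/66576752 ≈ 0.88975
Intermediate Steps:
g = 69126
W(p) = 3/(42 + p) (W(p) = 3/(-9 + (51 + p)) = 3/(42 + p))
(128660 + g)/(222293 + W(-641)) = (128660 + 69126)/(222293 + 3/(42 - 641)) = 197786/(222293 + 3/(-599)) = 197786/(222293 + 3*(-1/599)) = 197786/(222293 - 3/599) = 197786/(133153504/599) = 197786*(599/133153504) = 59236907/66576752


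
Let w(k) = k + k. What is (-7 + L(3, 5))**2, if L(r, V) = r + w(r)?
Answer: 4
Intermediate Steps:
w(k) = 2*k
L(r, V) = 3*r (L(r, V) = r + 2*r = 3*r)
(-7 + L(3, 5))**2 = (-7 + 3*3)**2 = (-7 + 9)**2 = 2**2 = 4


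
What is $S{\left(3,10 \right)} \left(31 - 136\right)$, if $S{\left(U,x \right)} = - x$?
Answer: $1050$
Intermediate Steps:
$S{\left(3,10 \right)} \left(31 - 136\right) = \left(-1\right) 10 \left(31 - 136\right) = \left(-10\right) \left(-105\right) = 1050$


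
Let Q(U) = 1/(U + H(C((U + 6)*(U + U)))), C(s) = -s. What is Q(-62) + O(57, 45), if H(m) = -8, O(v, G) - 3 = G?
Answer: 3359/70 ≈ 47.986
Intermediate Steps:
O(v, G) = 3 + G
Q(U) = 1/(-8 + U) (Q(U) = 1/(U - 8) = 1/(-8 + U))
Q(-62) + O(57, 45) = 1/(-8 - 62) + (3 + 45) = 1/(-70) + 48 = -1/70 + 48 = 3359/70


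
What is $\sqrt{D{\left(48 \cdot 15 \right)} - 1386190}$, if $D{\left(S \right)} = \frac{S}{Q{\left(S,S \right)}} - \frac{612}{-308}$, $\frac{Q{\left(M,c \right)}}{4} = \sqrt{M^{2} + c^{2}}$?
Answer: $\frac{\sqrt{-131499339664 + 11858 \sqrt{2}}}{308} \approx 1177.4 i$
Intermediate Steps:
$Q{\left(M,c \right)} = 4 \sqrt{M^{2} + c^{2}}$
$D{\left(S \right)} = \frac{153}{77} + \frac{S \sqrt{2}}{8 \sqrt{S^{2}}}$ ($D{\left(S \right)} = \frac{S}{4 \sqrt{S^{2} + S^{2}}} - \frac{612}{-308} = \frac{S}{4 \sqrt{2 S^{2}}} - - \frac{153}{77} = \frac{S}{4 \sqrt{2} \sqrt{S^{2}}} + \frac{153}{77} = S \frac{\sqrt{2}}{8 \sqrt{S^{2}}} + \frac{153}{77} = \frac{S \sqrt{2}}{8 \sqrt{S^{2}}} + \frac{153}{77} = \frac{153}{77} + \frac{S \sqrt{2}}{8 \sqrt{S^{2}}}$)
$\sqrt{D{\left(48 \cdot 15 \right)} - 1386190} = \sqrt{\left(\frac{153}{77} + \frac{48 \cdot 15 \sqrt{2}}{8 \cdot 720}\right) - 1386190} = \sqrt{\left(\frac{153}{77} + \frac{1}{8} \cdot 720 \sqrt{2} \frac{1}{\sqrt{720^{2}}}\right) - 1386190} = \sqrt{\left(\frac{153}{77} + \frac{1}{8} \cdot 720 \sqrt{2} \frac{1}{\sqrt{518400}}\right) - 1386190} = \sqrt{\left(\frac{153}{77} + \frac{1}{8} \cdot 720 \sqrt{2} \cdot \frac{1}{720}\right) - 1386190} = \sqrt{\left(\frac{153}{77} + \frac{\sqrt{2}}{8}\right) - 1386190} = \sqrt{- \frac{106736477}{77} + \frac{\sqrt{2}}{8}}$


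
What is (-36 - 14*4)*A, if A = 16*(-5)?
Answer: 7360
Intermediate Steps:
A = -80
(-36 - 14*4)*A = (-36 - 14*4)*(-80) = (-36 - 56)*(-80) = -92*(-80) = 7360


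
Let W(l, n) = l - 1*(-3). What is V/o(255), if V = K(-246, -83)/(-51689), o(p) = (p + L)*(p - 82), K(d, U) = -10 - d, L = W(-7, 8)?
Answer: -236/2244491447 ≈ -1.0515e-7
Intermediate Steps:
W(l, n) = 3 + l (W(l, n) = l + 3 = 3 + l)
L = -4 (L = 3 - 7 = -4)
o(p) = (-82 + p)*(-4 + p) (o(p) = (p - 4)*(p - 82) = (-4 + p)*(-82 + p) = (-82 + p)*(-4 + p))
V = -236/51689 (V = (-10 - 1*(-246))/(-51689) = (-10 + 246)*(-1/51689) = 236*(-1/51689) = -236/51689 ≈ -0.0045658)
V/o(255) = -236/(51689*(328 + 255**2 - 86*255)) = -236/(51689*(328 + 65025 - 21930)) = -236/51689/43423 = -236/51689*1/43423 = -236/2244491447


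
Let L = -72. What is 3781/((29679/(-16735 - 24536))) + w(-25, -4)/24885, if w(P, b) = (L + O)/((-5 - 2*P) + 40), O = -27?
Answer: -12224876484248/2325102325 ≈ -5257.8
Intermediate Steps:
w(P, b) = -99/(35 - 2*P) (w(P, b) = (-72 - 27)/((-5 - 2*P) + 40) = -99/(35 - 2*P))
3781/((29679/(-16735 - 24536))) + w(-25, -4)/24885 = 3781/((29679/(-16735 - 24536))) + (99/(-35 + 2*(-25)))/24885 = 3781/((29679/(-41271))) + (99/(-35 - 50))*(1/24885) = 3781/((29679*(-1/41271))) + (99/(-85))*(1/24885) = 3781/(-9893/13757) + (99*(-1/85))*(1/24885) = 3781*(-13757/9893) - 99/85*1/24885 = -52015217/9893 - 11/235025 = -12224876484248/2325102325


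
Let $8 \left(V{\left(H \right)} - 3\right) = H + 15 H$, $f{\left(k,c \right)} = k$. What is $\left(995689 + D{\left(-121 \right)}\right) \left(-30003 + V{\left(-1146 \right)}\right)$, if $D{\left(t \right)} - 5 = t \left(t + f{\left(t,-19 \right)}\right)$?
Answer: $-33098524992$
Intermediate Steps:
$D{\left(t \right)} = 5 + 2 t^{2}$ ($D{\left(t \right)} = 5 + t \left(t + t\right) = 5 + t 2 t = 5 + 2 t^{2}$)
$V{\left(H \right)} = 3 + 2 H$ ($V{\left(H \right)} = 3 + \frac{H + 15 H}{8} = 3 + \frac{16 H}{8} = 3 + 2 H$)
$\left(995689 + D{\left(-121 \right)}\right) \left(-30003 + V{\left(-1146 \right)}\right) = \left(995689 + \left(5 + 2 \left(-121\right)^{2}\right)\right) \left(-30003 + \left(3 + 2 \left(-1146\right)\right)\right) = \left(995689 + \left(5 + 2 \cdot 14641\right)\right) \left(-30003 + \left(3 - 2292\right)\right) = \left(995689 + \left(5 + 29282\right)\right) \left(-30003 - 2289\right) = \left(995689 + 29287\right) \left(-32292\right) = 1024976 \left(-32292\right) = -33098524992$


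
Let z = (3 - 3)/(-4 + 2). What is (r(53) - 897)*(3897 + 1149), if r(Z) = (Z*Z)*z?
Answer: -4526262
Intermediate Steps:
z = 0 (z = 0/(-2) = 0*(-1/2) = 0)
r(Z) = 0 (r(Z) = (Z*Z)*0 = Z**2*0 = 0)
(r(53) - 897)*(3897 + 1149) = (0 - 897)*(3897 + 1149) = -897*5046 = -4526262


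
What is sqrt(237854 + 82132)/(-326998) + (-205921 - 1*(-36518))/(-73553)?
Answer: 169403/73553 - 3*sqrt(35554)/326998 ≈ 2.3014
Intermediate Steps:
sqrt(237854 + 82132)/(-326998) + (-205921 - 1*(-36518))/(-73553) = sqrt(319986)*(-1/326998) + (-205921 + 36518)*(-1/73553) = (3*sqrt(35554))*(-1/326998) - 169403*(-1/73553) = -3*sqrt(35554)/326998 + 169403/73553 = 169403/73553 - 3*sqrt(35554)/326998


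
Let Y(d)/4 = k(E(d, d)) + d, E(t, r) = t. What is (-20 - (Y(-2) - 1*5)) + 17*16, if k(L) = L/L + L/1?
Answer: 269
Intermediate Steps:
k(L) = 1 + L (k(L) = 1 + L*1 = 1 + L)
Y(d) = 4 + 8*d (Y(d) = 4*((1 + d) + d) = 4*(1 + 2*d) = 4 + 8*d)
(-20 - (Y(-2) - 1*5)) + 17*16 = (-20 - ((4 + 8*(-2)) - 1*5)) + 17*16 = (-20 - ((4 - 16) - 5)) + 272 = (-20 - (-12 - 5)) + 272 = (-20 - 1*(-17)) + 272 = (-20 + 17) + 272 = -3 + 272 = 269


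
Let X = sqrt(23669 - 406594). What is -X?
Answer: -85*I*sqrt(53) ≈ -618.81*I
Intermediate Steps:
X = 85*I*sqrt(53) (X = sqrt(-382925) = 85*I*sqrt(53) ≈ 618.81*I)
-X = -85*I*sqrt(53)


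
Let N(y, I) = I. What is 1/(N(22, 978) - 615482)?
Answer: -1/614504 ≈ -1.6273e-6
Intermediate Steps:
1/(N(22, 978) - 615482) = 1/(978 - 615482) = 1/(-614504) = -1/614504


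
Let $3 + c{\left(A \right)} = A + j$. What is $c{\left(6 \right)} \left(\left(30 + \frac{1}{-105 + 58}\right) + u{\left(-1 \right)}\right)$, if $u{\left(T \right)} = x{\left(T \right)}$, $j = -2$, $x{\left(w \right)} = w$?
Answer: $\frac{1362}{47} \approx 28.979$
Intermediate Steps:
$u{\left(T \right)} = T$
$c{\left(A \right)} = -5 + A$ ($c{\left(A \right)} = -3 + \left(A - 2\right) = -3 + \left(-2 + A\right) = -5 + A$)
$c{\left(6 \right)} \left(\left(30 + \frac{1}{-105 + 58}\right) + u{\left(-1 \right)}\right) = \left(-5 + 6\right) \left(\left(30 + \frac{1}{-105 + 58}\right) - 1\right) = 1 \left(\left(30 + \frac{1}{-47}\right) - 1\right) = 1 \left(\left(30 - \frac{1}{47}\right) - 1\right) = 1 \left(\frac{1409}{47} - 1\right) = 1 \cdot \frac{1362}{47} = \frac{1362}{47}$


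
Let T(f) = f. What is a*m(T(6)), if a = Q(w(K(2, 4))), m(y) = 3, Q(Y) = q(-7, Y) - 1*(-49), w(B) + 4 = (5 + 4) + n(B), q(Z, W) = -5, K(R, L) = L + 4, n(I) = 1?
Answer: 132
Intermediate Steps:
K(R, L) = 4 + L
w(B) = 6 (w(B) = -4 + ((5 + 4) + 1) = -4 + (9 + 1) = -4 + 10 = 6)
Q(Y) = 44 (Q(Y) = -5 - 1*(-49) = -5 + 49 = 44)
a = 44
a*m(T(6)) = 44*3 = 132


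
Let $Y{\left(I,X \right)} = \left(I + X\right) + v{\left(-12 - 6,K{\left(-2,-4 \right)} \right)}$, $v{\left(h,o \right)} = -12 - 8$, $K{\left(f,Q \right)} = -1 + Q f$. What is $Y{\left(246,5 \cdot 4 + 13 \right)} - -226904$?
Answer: $227163$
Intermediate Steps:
$v{\left(h,o \right)} = -20$ ($v{\left(h,o \right)} = -12 - 8 = -20$)
$Y{\left(I,X \right)} = -20 + I + X$ ($Y{\left(I,X \right)} = \left(I + X\right) - 20 = -20 + I + X$)
$Y{\left(246,5 \cdot 4 + 13 \right)} - -226904 = \left(-20 + 246 + \left(5 \cdot 4 + 13\right)\right) - -226904 = \left(-20 + 246 + \left(20 + 13\right)\right) + 226904 = \left(-20 + 246 + 33\right) + 226904 = 259 + 226904 = 227163$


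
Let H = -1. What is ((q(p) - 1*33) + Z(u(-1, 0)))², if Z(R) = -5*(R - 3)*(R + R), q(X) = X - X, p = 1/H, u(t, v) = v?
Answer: 1089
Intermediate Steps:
p = -1 (p = 1/(-1) = -1)
q(X) = 0
Z(R) = -10*R*(-3 + R) (Z(R) = -5*(-3 + R)*2*R = -10*R*(-3 + R))
((q(p) - 1*33) + Z(u(-1, 0)))² = ((0 - 1*33) + 10*0*(3 - 1*0))² = ((0 - 33) + 10*0*(3 + 0))² = (-33 + 10*0*3)² = (-33 + 0)² = (-33)² = 1089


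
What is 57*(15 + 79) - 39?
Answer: 5319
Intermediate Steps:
57*(15 + 79) - 39 = 57*94 - 39 = 5358 - 39 = 5319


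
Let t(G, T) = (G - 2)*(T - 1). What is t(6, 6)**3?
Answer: 8000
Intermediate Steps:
t(G, T) = (-1 + T)*(-2 + G) (t(G, T) = (-2 + G)*(-1 + T) = (-1 + T)*(-2 + G))
t(6, 6)**3 = (2 - 1*6 - 2*6 + 6*6)**3 = (2 - 6 - 12 + 36)**3 = 20**3 = 8000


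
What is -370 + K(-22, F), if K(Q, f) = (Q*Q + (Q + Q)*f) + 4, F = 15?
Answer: -542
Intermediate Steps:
K(Q, f) = 4 + Q² + 2*Q*f (K(Q, f) = (Q² + (2*Q)*f) + 4 = (Q² + 2*Q*f) + 4 = 4 + Q² + 2*Q*f)
-370 + K(-22, F) = -370 + (4 + (-22)² + 2*(-22)*15) = -370 + (4 + 484 - 660) = -370 - 172 = -542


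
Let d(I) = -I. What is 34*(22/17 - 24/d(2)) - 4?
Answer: 448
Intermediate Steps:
34*(22/17 - 24/d(2)) - 4 = 34*(22/17 - 24/((-1*2))) - 4 = 34*(22*(1/17) - 24/(-2)) - 4 = 34*(22/17 - 24*(-1/2)) - 4 = 34*(22/17 + 12) - 4 = 34*(226/17) - 4 = 452 - 4 = 448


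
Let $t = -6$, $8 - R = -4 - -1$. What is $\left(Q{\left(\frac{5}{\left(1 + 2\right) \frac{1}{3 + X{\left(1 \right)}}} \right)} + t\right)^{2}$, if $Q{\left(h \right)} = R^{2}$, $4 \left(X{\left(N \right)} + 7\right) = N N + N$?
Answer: $13225$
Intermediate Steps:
$X{\left(N \right)} = -7 + \frac{N}{4} + \frac{N^{2}}{4}$ ($X{\left(N \right)} = -7 + \frac{N N + N}{4} = -7 + \frac{N^{2} + N}{4} = -7 + \frac{N + N^{2}}{4} = -7 + \left(\frac{N}{4} + \frac{N^{2}}{4}\right) = -7 + \frac{N}{4} + \frac{N^{2}}{4}$)
$R = 11$ ($R = 8 - \left(-4 - -1\right) = 8 - \left(-4 + 1\right) = 8 - -3 = 8 + 3 = 11$)
$Q{\left(h \right)} = 121$ ($Q{\left(h \right)} = 11^{2} = 121$)
$\left(Q{\left(\frac{5}{\left(1 + 2\right) \frac{1}{3 + X{\left(1 \right)}}} \right)} + t\right)^{2} = \left(121 - 6\right)^{2} = 115^{2} = 13225$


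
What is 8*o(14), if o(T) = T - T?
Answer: 0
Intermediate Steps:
o(T) = 0
8*o(14) = 8*0 = 0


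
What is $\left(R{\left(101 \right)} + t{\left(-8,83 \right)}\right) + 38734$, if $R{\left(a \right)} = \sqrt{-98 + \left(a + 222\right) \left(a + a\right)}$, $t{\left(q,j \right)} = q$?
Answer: $38726 + 2 \sqrt{16287} \approx 38981.0$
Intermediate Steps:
$R{\left(a \right)} = \sqrt{-98 + 2 a \left(222 + a\right)}$ ($R{\left(a \right)} = \sqrt{-98 + \left(222 + a\right) 2 a} = \sqrt{-98 + 2 a \left(222 + a\right)}$)
$\left(R{\left(101 \right)} + t{\left(-8,83 \right)}\right) + 38734 = \left(\sqrt{-98 + 2 \cdot 101^{2} + 444 \cdot 101} - 8\right) + 38734 = \left(\sqrt{-98 + 2 \cdot 10201 + 44844} - 8\right) + 38734 = \left(\sqrt{-98 + 20402 + 44844} - 8\right) + 38734 = \left(\sqrt{65148} - 8\right) + 38734 = \left(2 \sqrt{16287} - 8\right) + 38734 = \left(-8 + 2 \sqrt{16287}\right) + 38734 = 38726 + 2 \sqrt{16287}$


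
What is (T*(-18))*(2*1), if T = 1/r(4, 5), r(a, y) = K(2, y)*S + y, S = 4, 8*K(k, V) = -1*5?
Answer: -72/5 ≈ -14.400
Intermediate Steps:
K(k, V) = -5/8 (K(k, V) = (-1*5)/8 = (⅛)*(-5) = -5/8)
r(a, y) = -5/2 + y (r(a, y) = -5/8*4 + y = -5/2 + y)
T = ⅖ (T = 1/(-5/2 + 5) = 1/(5/2) = ⅖ ≈ 0.40000)
(T*(-18))*(2*1) = ((⅖)*(-18))*(2*1) = -36/5*2 = -72/5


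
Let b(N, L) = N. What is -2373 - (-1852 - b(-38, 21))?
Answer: -559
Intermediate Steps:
-2373 - (-1852 - b(-38, 21)) = -2373 - (-1852 - 1*(-38)) = -2373 - (-1852 + 38) = -2373 - 1*(-1814) = -2373 + 1814 = -559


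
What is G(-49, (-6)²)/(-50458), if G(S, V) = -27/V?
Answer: 3/201832 ≈ 1.4864e-5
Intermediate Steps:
G(-49, (-6)²)/(-50458) = -27/((-6)²)/(-50458) = -27/36*(-1/50458) = -27*1/36*(-1/50458) = -¾*(-1/50458) = 3/201832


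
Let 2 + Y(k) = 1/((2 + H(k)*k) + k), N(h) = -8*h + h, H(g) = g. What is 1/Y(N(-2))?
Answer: -212/423 ≈ -0.50118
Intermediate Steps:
N(h) = -7*h
Y(k) = -2 + 1/(2 + k + k²) (Y(k) = -2 + 1/((2 + k*k) + k) = -2 + 1/((2 + k²) + k) = -2 + 1/(2 + k + k²))
1/Y(N(-2)) = 1/((-3 - (-14)*(-2) - 2*(-7*(-2))²)/(2 - 7*(-2) + (-7*(-2))²)) = 1/((-3 - 2*14 - 2*14²)/(2 + 14 + 14²)) = 1/((-3 - 28 - 2*196)/(2 + 14 + 196)) = 1/((-3 - 28 - 392)/212) = 1/((1/212)*(-423)) = 1/(-423/212) = -212/423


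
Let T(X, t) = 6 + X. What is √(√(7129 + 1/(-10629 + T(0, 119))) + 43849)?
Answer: √(4948277608521 + 10623*√804494301018)/10623 ≈ 209.60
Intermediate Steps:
√(√(7129 + 1/(-10629 + T(0, 119))) + 43849) = √(√(7129 + 1/(-10629 + (6 + 0))) + 43849) = √(√(7129 + 1/(-10629 + 6)) + 43849) = √(√(7129 + 1/(-10623)) + 43849) = √(√(7129 - 1/10623) + 43849) = √(√(75731366/10623) + 43849) = √(√804494301018/10623 + 43849) = √(43849 + √804494301018/10623)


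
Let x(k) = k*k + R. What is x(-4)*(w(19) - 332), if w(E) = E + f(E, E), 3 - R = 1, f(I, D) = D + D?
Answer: -4950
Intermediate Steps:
f(I, D) = 2*D
R = 2 (R = 3 - 1*1 = 3 - 1 = 2)
w(E) = 3*E (w(E) = E + 2*E = 3*E)
x(k) = 2 + k**2 (x(k) = k*k + 2 = k**2 + 2 = 2 + k**2)
x(-4)*(w(19) - 332) = (2 + (-4)**2)*(3*19 - 332) = (2 + 16)*(57 - 332) = 18*(-275) = -4950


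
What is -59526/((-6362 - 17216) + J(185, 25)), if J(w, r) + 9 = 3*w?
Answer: 29763/11516 ≈ 2.5845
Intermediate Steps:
J(w, r) = -9 + 3*w
-59526/((-6362 - 17216) + J(185, 25)) = -59526/((-6362 - 17216) + (-9 + 3*185)) = -59526/(-23578 + (-9 + 555)) = -59526/(-23578 + 546) = -59526/(-23032) = -59526*(-1/23032) = 29763/11516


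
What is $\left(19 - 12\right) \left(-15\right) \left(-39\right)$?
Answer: $4095$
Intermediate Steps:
$\left(19 - 12\right) \left(-15\right) \left(-39\right) = 7 \left(-15\right) \left(-39\right) = \left(-105\right) \left(-39\right) = 4095$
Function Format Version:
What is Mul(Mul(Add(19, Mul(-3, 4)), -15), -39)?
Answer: 4095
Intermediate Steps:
Mul(Mul(Add(19, Mul(-3, 4)), -15), -39) = Mul(Mul(Add(19, -12), -15), -39) = Mul(Mul(7, -15), -39) = Mul(-105, -39) = 4095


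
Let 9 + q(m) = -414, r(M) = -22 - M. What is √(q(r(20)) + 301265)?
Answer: √300842 ≈ 548.49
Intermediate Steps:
q(m) = -423 (q(m) = -9 - 414 = -423)
√(q(r(20)) + 301265) = √(-423 + 301265) = √300842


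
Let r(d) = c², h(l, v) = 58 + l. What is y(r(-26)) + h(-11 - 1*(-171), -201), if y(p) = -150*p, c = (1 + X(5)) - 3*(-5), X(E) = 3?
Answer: -53932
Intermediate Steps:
c = 19 (c = (1 + 3) - 3*(-5) = 4 + 15 = 19)
r(d) = 361 (r(d) = 19² = 361)
y(r(-26)) + h(-11 - 1*(-171), -201) = -150*361 + (58 + (-11 - 1*(-171))) = -54150 + (58 + (-11 + 171)) = -54150 + (58 + 160) = -54150 + 218 = -53932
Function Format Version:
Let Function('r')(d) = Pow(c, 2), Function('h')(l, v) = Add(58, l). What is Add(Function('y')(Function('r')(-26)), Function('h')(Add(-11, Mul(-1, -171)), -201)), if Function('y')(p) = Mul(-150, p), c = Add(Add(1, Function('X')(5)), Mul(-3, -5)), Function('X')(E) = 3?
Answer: -53932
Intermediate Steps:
c = 19 (c = Add(Add(1, 3), Mul(-3, -5)) = Add(4, 15) = 19)
Function('r')(d) = 361 (Function('r')(d) = Pow(19, 2) = 361)
Add(Function('y')(Function('r')(-26)), Function('h')(Add(-11, Mul(-1, -171)), -201)) = Add(Mul(-150, 361), Add(58, Add(-11, Mul(-1, -171)))) = Add(-54150, Add(58, Add(-11, 171))) = Add(-54150, Add(58, 160)) = Add(-54150, 218) = -53932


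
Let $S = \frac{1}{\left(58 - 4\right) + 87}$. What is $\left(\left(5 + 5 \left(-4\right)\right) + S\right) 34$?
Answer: $- \frac{71876}{141} \approx -509.76$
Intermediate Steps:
$S = \frac{1}{141}$ ($S = \frac{1}{54 + 87} = \frac{1}{141} \approx 0.0070922$)
$\left(\left(5 + 5 \left(-4\right)\right) + S\right) 34 = \left(\left(5 + 5 \left(-4\right)\right) + \frac{1}{141}\right) 34 = \left(\left(5 - 20\right) + \frac{1}{141}\right) 34 = \left(-15 + \frac{1}{141}\right) 34 = \left(- \frac{2114}{141}\right) 34 = - \frac{71876}{141}$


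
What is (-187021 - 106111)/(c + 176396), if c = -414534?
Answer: 146566/119069 ≈ 1.2309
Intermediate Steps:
(-187021 - 106111)/(c + 176396) = (-187021 - 106111)/(-414534 + 176396) = -293132/(-238138) = -293132*(-1/238138) = 146566/119069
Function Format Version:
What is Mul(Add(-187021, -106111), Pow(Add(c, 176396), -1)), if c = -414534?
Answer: Rational(146566, 119069) ≈ 1.2309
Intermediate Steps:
Mul(Add(-187021, -106111), Pow(Add(c, 176396), -1)) = Mul(Add(-187021, -106111), Pow(Add(-414534, 176396), -1)) = Mul(-293132, Pow(-238138, -1)) = Mul(-293132, Rational(-1, 238138)) = Rational(146566, 119069)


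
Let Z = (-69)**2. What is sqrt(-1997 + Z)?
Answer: 2*sqrt(691) ≈ 52.574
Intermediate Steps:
Z = 4761
sqrt(-1997 + Z) = sqrt(-1997 + 4761) = sqrt(2764) = 2*sqrt(691)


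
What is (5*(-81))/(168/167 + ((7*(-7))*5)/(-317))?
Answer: -21440295/94171 ≈ -227.67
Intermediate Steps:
(5*(-81))/(168/167 + ((7*(-7))*5)/(-317)) = -405/(168*(1/167) - 49*5*(-1/317)) = -405/(168/167 - 245*(-1/317)) = -405/(168/167 + 245/317) = -405/94171/52939 = -405*52939/94171 = -21440295/94171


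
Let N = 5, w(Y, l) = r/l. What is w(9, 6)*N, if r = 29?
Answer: 145/6 ≈ 24.167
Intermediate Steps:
w(Y, l) = 29/l
w(9, 6)*N = (29/6)*5 = 145/6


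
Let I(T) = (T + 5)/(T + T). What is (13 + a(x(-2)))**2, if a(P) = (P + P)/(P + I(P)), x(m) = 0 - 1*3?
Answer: 5476/25 ≈ 219.04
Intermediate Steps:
I(T) = (5 + T)/(2*T) (I(T) = (5 + T)/((2*T)) = (5 + T)*(1/(2*T)) = (5 + T)/(2*T))
x(m) = -3 (x(m) = 0 - 3 = -3)
a(P) = 2*P/(P + (5 + P)/(2*P)) (a(P) = (P + P)/(P + (5 + P)/(2*P)) = (2*P)/(P + (5 + P)/(2*P)) = 2*P/(P + (5 + P)/(2*P)))
(13 + a(x(-2)))**2 = (13 + 4*(-3)**2/(5 - 3 + 2*(-3)**2))**2 = (13 + 4*9/(5 - 3 + 2*9))**2 = (13 + 4*9/(5 - 3 + 18))**2 = (13 + 4*9/20)**2 = (13 + 4*9*(1/20))**2 = (13 + 9/5)**2 = (74/5)**2 = 5476/25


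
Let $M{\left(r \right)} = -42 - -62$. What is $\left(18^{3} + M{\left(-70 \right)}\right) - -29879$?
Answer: $35731$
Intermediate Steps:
$M{\left(r \right)} = 20$ ($M{\left(r \right)} = -42 + 62 = 20$)
$\left(18^{3} + M{\left(-70 \right)}\right) - -29879 = \left(18^{3} + 20\right) - -29879 = \left(5832 + 20\right) + 29879 = 5852 + 29879 = 35731$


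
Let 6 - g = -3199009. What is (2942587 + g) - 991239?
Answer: 5150363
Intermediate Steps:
g = 3199015 (g = 6 - 1*(-3199009) = 6 + 3199009 = 3199015)
(2942587 + g) - 991239 = (2942587 + 3199015) - 991239 = 6141602 - 991239 = 5150363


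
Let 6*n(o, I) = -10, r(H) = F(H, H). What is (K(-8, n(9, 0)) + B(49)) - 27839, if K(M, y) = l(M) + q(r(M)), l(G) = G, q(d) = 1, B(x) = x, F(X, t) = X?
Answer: -27797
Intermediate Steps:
r(H) = H
n(o, I) = -5/3 (n(o, I) = (⅙)*(-10) = -5/3)
K(M, y) = 1 + M (K(M, y) = M + 1 = 1 + M)
(K(-8, n(9, 0)) + B(49)) - 27839 = ((1 - 8) + 49) - 27839 = (-7 + 49) - 27839 = 42 - 27839 = -27797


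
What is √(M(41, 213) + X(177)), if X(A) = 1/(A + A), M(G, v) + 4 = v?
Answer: √26191398/354 ≈ 14.457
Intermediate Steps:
M(G, v) = -4 + v
X(A) = 1/(2*A)
√(M(41, 213) + X(177)) = √((-4 + 213) + (½)/177) = √(209 + (½)*(1/177)) = √(209 + 1/354) = √(73987/354) = √26191398/354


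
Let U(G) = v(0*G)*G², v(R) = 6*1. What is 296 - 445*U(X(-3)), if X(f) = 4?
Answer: -42424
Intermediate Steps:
v(R) = 6
U(G) = 6*G²
296 - 445*U(X(-3)) = 296 - 2670*4² = 296 - 2670*16 = 296 - 445*96 = 296 - 42720 = -42424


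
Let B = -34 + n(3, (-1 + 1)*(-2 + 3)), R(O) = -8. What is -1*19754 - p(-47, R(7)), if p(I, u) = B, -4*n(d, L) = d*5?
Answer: -78865/4 ≈ -19716.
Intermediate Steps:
n(d, L) = -5*d/4 (n(d, L) = -d*5/4 = -5*d/4)
B = -151/4 (B = -34 - 5/4*3 = -34 - 15/4 = -151/4 ≈ -37.750)
p(I, u) = -151/4
-1*19754 - p(-47, R(7)) = -1*19754 - 1*(-151/4) = -19754 + 151/4 = -78865/4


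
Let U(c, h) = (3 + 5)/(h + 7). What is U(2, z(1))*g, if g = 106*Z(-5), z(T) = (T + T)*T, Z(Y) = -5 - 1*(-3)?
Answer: -1696/9 ≈ -188.44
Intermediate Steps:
Z(Y) = -2 (Z(Y) = -5 + 3 = -2)
z(T) = 2*T**2 (z(T) = (2*T)*T = 2*T**2)
U(c, h) = 8/(7 + h)
g = -212 (g = 106*(-2) = -212)
U(2, z(1))*g = (8/(7 + 2*1**2))*(-212) = (8/(7 + 2*1))*(-212) = (8/(7 + 2))*(-212) = (8/9)*(-212) = -1696/9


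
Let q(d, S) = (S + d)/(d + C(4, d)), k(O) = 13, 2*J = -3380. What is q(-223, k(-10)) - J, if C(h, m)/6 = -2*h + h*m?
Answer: 9503080/5623 ≈ 1690.0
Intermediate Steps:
J = -1690 (J = (½)*(-3380) = -1690)
C(h, m) = -12*h + 6*h*m (C(h, m) = 6*(-2*h + h*m) = -12*h + 6*h*m)
q(d, S) = (S + d)/(-48 + 25*d) (q(d, S) = (S + d)/(d + 6*4*(-2 + d)) = (S + d)/(d + (-48 + 24*d)) = (S + d)/(-48 + 25*d))
q(-223, k(-10)) - J = (13 - 223)/(-48 + 25*(-223)) - 1*(-1690) = -210/(-48 - 5575) + 1690 = -210/(-5623) + 1690 = -1/5623*(-210) + 1690 = 210/5623 + 1690 = 9503080/5623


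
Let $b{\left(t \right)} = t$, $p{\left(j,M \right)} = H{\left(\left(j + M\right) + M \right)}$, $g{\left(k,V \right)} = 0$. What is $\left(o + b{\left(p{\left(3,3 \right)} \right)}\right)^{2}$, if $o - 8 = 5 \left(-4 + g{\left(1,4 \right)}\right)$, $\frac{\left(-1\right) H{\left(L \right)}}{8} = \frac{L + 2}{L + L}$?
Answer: $\frac{23104}{81} \approx 285.23$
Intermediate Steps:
$H{\left(L \right)} = - \frac{4 \left(2 + L\right)}{L}$ ($H{\left(L \right)} = - 8 \frac{L + 2}{L + L} = - 8 \frac{2 + L}{2 L} = - \frac{4 \left(2 + L\right)}{L}$)
$p{\left(j,M \right)} = -4 - \frac{8}{j + 2 M}$ ($p{\left(j,M \right)} = -4 - \frac{8}{\left(j + M\right) + M} = -4 - \frac{8}{\left(M + j\right) + M} = -4 - \frac{8}{j + 2 M}$)
$o = -12$ ($o = 8 + 5 \left(-4 + 0\right) = 8 + 5 \left(-4\right) = 8 - 20 = -12$)
$\left(o + b{\left(p{\left(3,3 \right)} \right)}\right)^{2} = \left(-12 + \frac{4 \left(-2 - 3 - 6\right)}{3 + 2 \cdot 3}\right)^{2} = \left(-12 + \frac{4 \left(-2 - 3 - 6\right)}{3 + 6}\right)^{2} = \left(-12 + 4 \cdot \frac{1}{9} \left(-11\right)\right)^{2} = \left(-12 - \frac{44}{9}\right)^{2} = \left(- \frac{152}{9}\right)^{2} = \frac{23104}{81}$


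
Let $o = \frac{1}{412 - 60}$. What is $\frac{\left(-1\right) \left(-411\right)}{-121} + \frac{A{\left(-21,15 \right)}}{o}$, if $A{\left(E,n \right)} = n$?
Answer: $\frac{638469}{121} \approx 5276.6$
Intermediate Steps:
$o = \frac{1}{352} \approx 0.0028409$
$\frac{\left(-1\right) \left(-411\right)}{-121} + \frac{A{\left(-21,15 \right)}}{o} = \frac{\left(-1\right) \left(-411\right)}{-121} + 15 \frac{1}{\frac{1}{352}} = 411 \left(- \frac{1}{121}\right) + 15 \cdot 352 = - \frac{411}{121} + 5280 = \frac{638469}{121}$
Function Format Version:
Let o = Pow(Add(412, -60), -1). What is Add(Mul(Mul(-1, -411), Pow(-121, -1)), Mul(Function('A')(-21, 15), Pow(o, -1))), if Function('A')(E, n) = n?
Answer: Rational(638469, 121) ≈ 5276.6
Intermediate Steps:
o = Rational(1, 352) (o = Pow(352, -1) = Rational(1, 352) ≈ 0.0028409)
Add(Mul(Mul(-1, -411), Pow(-121, -1)), Mul(Function('A')(-21, 15), Pow(o, -1))) = Add(Mul(Mul(-1, -411), Pow(-121, -1)), Mul(15, Pow(Rational(1, 352), -1))) = Add(Mul(411, Rational(-1, 121)), Mul(15, 352)) = Add(Rational(-411, 121), 5280) = Rational(638469, 121)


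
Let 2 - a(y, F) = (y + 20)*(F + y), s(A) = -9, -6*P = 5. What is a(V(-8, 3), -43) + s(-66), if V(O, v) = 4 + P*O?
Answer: 8861/9 ≈ 984.56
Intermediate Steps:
P = -5/6 (P = -1/6*5 = -5/6 ≈ -0.83333)
V(O, v) = 4 - 5*O/6
a(y, F) = 2 - (20 + y)*(F + y) (a(y, F) = 2 - (y + 20)*(F + y) = 2 - (20 + y)*(F + y))
a(V(-8, 3), -43) + s(-66) = (2 - (4 - 5/6*(-8))**2 - 20*(-43) - 20*(4 - 5/6*(-8)) - 1*(-43)*(4 - 5/6*(-8))) - 9 = (2 - (4 + 20/3)**2 + 860 - 20*(4 + 20/3) - 1*(-43)*(4 + 20/3)) - 9 = (2 - (32/3)**2 + 860 - 20*32/3 - 1*(-43)*32/3) - 9 = (2 - 1*1024/9 + 860 - 640/3 + 1376/3) - 9 = (2 - 1024/9 + 860 - 640/3 + 1376/3) - 9 = 8942/9 - 9 = 8861/9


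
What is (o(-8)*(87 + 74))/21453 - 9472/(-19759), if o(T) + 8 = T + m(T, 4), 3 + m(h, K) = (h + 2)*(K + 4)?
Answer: -9937517/423889827 ≈ -0.023444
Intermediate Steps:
m(h, K) = -3 + (2 + h)*(4 + K) (m(h, K) = -3 + (h + 2)*(K + 4) = -3 + (2 + h)*(4 + K))
o(T) = 5 + 9*T (o(T) = -8 + (T + (5 + 2*4 + 4*T + 4*T)) = -8 + (T + (5 + 8 + 4*T + 4*T)) = -8 + (T + (13 + 8*T)) = -8 + (13 + 9*T) = 5 + 9*T)
(o(-8)*(87 + 74))/21453 - 9472/(-19759) = ((5 + 9*(-8))*(87 + 74))/21453 - 9472/(-19759) = ((5 - 72)*161)*(1/21453) - 9472*(-1/19759) = -67*161*(1/21453) + 9472/19759 = -10787*1/21453 + 9472/19759 = -10787/21453 + 9472/19759 = -9937517/423889827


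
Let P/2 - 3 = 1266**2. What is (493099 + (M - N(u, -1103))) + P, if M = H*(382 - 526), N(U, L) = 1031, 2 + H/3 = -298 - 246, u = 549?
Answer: 3933458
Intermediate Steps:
H = -1638 (H = -6 + 3*(-298 - 246) = -6 + 3*(-544) = -6 - 1632 = -1638)
M = 235872 (M = -1638*(382 - 526) = -1638*(-144) = 235872)
P = 3205518 (P = 6 + 2*1266**2 = 6 + 2*1602756 = 6 + 3205512 = 3205518)
(493099 + (M - N(u, -1103))) + P = (493099 + (235872 - 1*1031)) + 3205518 = (493099 + (235872 - 1031)) + 3205518 = (493099 + 234841) + 3205518 = 727940 + 3205518 = 3933458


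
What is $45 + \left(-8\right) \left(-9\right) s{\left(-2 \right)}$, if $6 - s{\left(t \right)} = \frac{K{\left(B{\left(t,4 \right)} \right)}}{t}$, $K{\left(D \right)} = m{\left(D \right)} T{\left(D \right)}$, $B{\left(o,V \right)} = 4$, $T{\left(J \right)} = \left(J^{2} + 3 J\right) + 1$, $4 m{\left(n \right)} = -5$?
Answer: $-828$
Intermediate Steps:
$m{\left(n \right)} = - \frac{5}{4}$ ($m{\left(n \right)} = \frac{1}{4} \left(-5\right) = - \frac{5}{4}$)
$T{\left(J \right)} = 1 + J^{2} + 3 J$
$K{\left(D \right)} = - \frac{5}{4} - \frac{15 D}{4} - \frac{5 D^{2}}{4}$ ($K{\left(D \right)} = - \frac{5 \left(1 + D^{2} + 3 D\right)}{4} = - \frac{5}{4} - \frac{15 D}{4} - \frac{5 D^{2}}{4}$)
$s{\left(t \right)} = 6 + \frac{145}{4 t}$ ($s{\left(t \right)} = 6 - \frac{- \frac{5}{4} - 15 - \frac{5 \cdot 4^{2}}{4}}{t} = 6 - \frac{- \frac{5}{4} - 15 - 20}{t} = 6 - - \frac{145}{4 t} = 6 + \frac{145}{4 t}$)
$45 + \left(-8\right) \left(-9\right) s{\left(-2 \right)} = 45 + \left(-8\right) \left(-9\right) \left(6 + \frac{145}{4 \left(-2\right)}\right) = 45 + 72 \left(6 + \frac{145}{4} \left(- \frac{1}{2}\right)\right) = 45 + 72 \left(6 - \frac{145}{8}\right) = 45 + 72 \left(- \frac{97}{8}\right) = 45 - 873 = -828$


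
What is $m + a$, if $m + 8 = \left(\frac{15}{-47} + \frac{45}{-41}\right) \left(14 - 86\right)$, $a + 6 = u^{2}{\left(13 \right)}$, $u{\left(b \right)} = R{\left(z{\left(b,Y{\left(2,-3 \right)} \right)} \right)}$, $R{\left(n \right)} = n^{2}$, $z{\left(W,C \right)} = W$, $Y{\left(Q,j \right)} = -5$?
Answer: $\frac{55206629}{1927} \approx 28649.0$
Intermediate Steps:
$u{\left(b \right)} = b^{2}$
$a = 28555$ ($a = -6 + \left(13^{2}\right)^{2} = -6 + 169^{2} = -6 + 28561 = 28555$)
$m = \frac{181144}{1927}$ ($m = -8 + \left(\frac{15}{-47} + \frac{45}{-41}\right) \left(14 - 86\right) = -8 + \left(15 \left(- \frac{1}{47}\right) + 45 \left(- \frac{1}{41}\right)\right) \left(-72\right) = -8 + \left(- \frac{15}{47} - \frac{45}{41}\right) \left(-72\right) = -8 - - \frac{196560}{1927} = -8 + \frac{196560}{1927} = \frac{181144}{1927} \approx 94.003$)
$m + a = \frac{181144}{1927} + 28555 = \frac{55206629}{1927}$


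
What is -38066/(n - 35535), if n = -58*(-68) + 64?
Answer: 38066/31527 ≈ 1.2074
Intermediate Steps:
n = 4008 (n = 3944 + 64 = 4008)
-38066/(n - 35535) = -38066/(4008 - 35535) = -38066/(-31527) = -38066*(-1/31527) = 38066/31527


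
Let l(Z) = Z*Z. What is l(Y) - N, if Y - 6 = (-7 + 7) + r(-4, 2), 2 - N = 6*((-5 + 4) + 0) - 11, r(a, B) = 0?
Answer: 17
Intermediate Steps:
N = 19 (N = 2 - (6*((-5 + 4) + 0) - 11) = 2 - (6*(-1 + 0) - 11) = 2 - (6*(-1) - 11) = 2 - (-6 - 11) = 2 - 1*(-17) = 2 + 17 = 19)
Y = 6 (Y = 6 + ((-7 + 7) + 0) = 6 + (0 + 0) = 6 + 0 = 6)
l(Z) = Z**2
l(Y) - N = 6**2 - 1*19 = 36 - 19 = 17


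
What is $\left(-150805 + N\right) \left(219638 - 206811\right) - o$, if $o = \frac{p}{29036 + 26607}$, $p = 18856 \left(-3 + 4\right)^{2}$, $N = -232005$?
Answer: $- \frac{273224038257266}{55643} \approx -4.9103 \cdot 10^{9}$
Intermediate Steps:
$p = 18856$ ($p = 18856 \cdot 1^{2} = 18856 \cdot 1 = 18856$)
$o = \frac{18856}{55643}$ ($o = \frac{18856}{29036 + 26607} = \frac{18856}{55643} \approx 0.33887$)
$\left(-150805 + N\right) \left(219638 - 206811\right) - o = \left(-150805 - 232005\right) \left(219638 - 206811\right) - \frac{18856}{55643} = \left(-382810\right) 12827 - \frac{18856}{55643} = -4910303870 - \frac{18856}{55643} = - \frac{273224038257266}{55643}$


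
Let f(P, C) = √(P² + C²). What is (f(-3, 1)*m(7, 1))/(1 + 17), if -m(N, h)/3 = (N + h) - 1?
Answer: -7*√10/6 ≈ -3.6893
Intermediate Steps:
m(N, h) = 3 - 3*N - 3*h (m(N, h) = -3*((N + h) - 1) = -3*(-1 + N + h) = 3 - 3*N - 3*h)
f(P, C) = √(C² + P²)
(f(-3, 1)*m(7, 1))/(1 + 17) = (√(1² + (-3)²)*(3 - 3*7 - 3*1))/(1 + 17) = (√(1 + 9)*(3 - 21 - 3))/18 = (√10*(-21))*(1/18) = -21*√10*(1/18) = -7*√10/6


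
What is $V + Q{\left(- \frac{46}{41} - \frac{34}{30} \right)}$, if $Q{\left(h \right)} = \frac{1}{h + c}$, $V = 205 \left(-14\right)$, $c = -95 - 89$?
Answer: $- \frac{328750505}{114547} \approx -2870.0$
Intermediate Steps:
$c = -184$ ($c = -95 - 89 = -184$)
$V = -2870$
$Q{\left(h \right)} = \frac{1}{-184 + h}$ ($Q{\left(h \right)} = \frac{1}{h - 184} = \frac{1}{-184 + h}$)
$V + Q{\left(- \frac{46}{41} - \frac{34}{30} \right)} = -2870 + \frac{1}{-184 - \left(\frac{17}{15} + \frac{46}{41}\right)} = -2870 + \frac{1}{-184 - \frac{1387}{615}} = -2870 + \frac{1}{- \frac{114547}{615}} = -2870 - \frac{615}{114547} = - \frac{328750505}{114547}$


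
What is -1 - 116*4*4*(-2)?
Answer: 3711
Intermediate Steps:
-1 - 116*4*4*(-2) = -1 - 1856*(-2) = -1 - 116*(-32) = -1 + 3712 = 3711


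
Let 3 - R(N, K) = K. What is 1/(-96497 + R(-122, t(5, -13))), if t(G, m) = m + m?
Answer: -1/96468 ≈ -1.0366e-5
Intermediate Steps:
t(G, m) = 2*m
R(N, K) = 3 - K
1/(-96497 + R(-122, t(5, -13))) = 1/(-96497 + (3 - 2*(-13))) = 1/(-96497 + (3 - 1*(-26))) = 1/(-96497 + (3 + 26)) = 1/(-96497 + 29) = 1/(-96468) = -1/96468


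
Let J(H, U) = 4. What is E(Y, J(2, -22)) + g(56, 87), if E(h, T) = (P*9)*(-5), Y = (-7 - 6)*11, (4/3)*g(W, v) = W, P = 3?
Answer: -93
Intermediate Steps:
g(W, v) = 3*W/4
Y = -143 (Y = -13*11 = -143)
E(h, T) = -135 (E(h, T) = (3*9)*(-5) = 27*(-5) = -135)
E(Y, J(2, -22)) + g(56, 87) = -135 + (¾)*56 = -135 + 42 = -93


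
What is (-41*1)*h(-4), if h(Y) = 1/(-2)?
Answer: 41/2 ≈ 20.500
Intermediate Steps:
h(Y) = -½ (h(Y) = 1*(-½) = -½)
(-41*1)*h(-4) = -41*1*(-½) = -41*(-½) = 41/2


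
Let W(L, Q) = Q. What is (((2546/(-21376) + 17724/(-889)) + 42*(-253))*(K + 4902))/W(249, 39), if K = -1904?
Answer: -21661600893437/26468832 ≈ -8.1838e+5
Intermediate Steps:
(((2546/(-21376) + 17724/(-889)) + 42*(-253))*(K + 4902))/W(249, 39) = (((2546/(-21376) + 17724/(-889)) + 42*(-253))*(-1904 + 4902))/39 = (((2546*(-1/21376) + 17724*(-1/889)) - 10626)*2998)*(1/39) = (((-1273/10688 - 2532/127) - 10626)*2998)*(1/39) = ((-27223687/1357376 - 10626)*2998)*(1/39) = -14450701063/1357376*2998*(1/39) = -21661600893437/678688*1/39 = -21661600893437/26468832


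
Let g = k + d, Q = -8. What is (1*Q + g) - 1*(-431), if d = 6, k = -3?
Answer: 426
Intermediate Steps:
g = 3 (g = -3 + 6 = 3)
(1*Q + g) - 1*(-431) = (1*(-8) + 3) - 1*(-431) = (-8 + 3) + 431 = -5 + 431 = 426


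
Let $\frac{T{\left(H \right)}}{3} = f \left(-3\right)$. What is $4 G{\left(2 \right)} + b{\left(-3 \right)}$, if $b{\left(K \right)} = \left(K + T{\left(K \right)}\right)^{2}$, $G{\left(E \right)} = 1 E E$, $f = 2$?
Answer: $457$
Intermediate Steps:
$G{\left(E \right)} = E^{2}$ ($G{\left(E \right)} = E E = E^{2}$)
$T{\left(H \right)} = -18$ ($T{\left(H \right)} = 3 \cdot 2 \left(-3\right) = 3 \left(-6\right) = -18$)
$b{\left(K \right)} = \left(-18 + K\right)^{2}$ ($b{\left(K \right)} = \left(K - 18\right)^{2} = \left(-18 + K\right)^{2}$)
$4 G{\left(2 \right)} + b{\left(-3 \right)} = 4 \cdot 2^{2} + \left(-18 - 3\right)^{2} = 4 \cdot 4 + \left(-21\right)^{2} = 16 + 441 = 457$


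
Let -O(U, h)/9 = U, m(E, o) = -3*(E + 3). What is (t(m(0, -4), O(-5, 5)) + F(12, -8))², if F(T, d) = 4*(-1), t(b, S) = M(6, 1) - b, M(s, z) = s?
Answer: 121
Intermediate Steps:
m(E, o) = -9 - 3*E (m(E, o) = -3*(3 + E) = -9 - 3*E)
O(U, h) = -9*U
t(b, S) = 6 - b
F(T, d) = -4
(t(m(0, -4), O(-5, 5)) + F(12, -8))² = ((6 - (-9 - 3*0)) - 4)² = ((6 - (-9 + 0)) - 4)² = ((6 - 1*(-9)) - 4)² = ((6 + 9) - 4)² = (15 - 4)² = 11² = 121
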